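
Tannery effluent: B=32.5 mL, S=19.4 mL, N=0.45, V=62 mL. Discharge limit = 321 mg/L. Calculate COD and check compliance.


COD = 760.6 mg/L
Compliant: No

COD = (32.5 - 19.4) x 0.45 x 8000 / 62 = 760.6 mg/L
Limit: 321 mg/L
Compliant: No


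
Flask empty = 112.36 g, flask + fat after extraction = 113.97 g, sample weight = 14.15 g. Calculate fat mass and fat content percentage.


Fat mass = 1.61 g
Fat content = 11.4%

Fat mass = 113.97 - 112.36 = 1.61 g
Fat% = 1.61 / 14.15 x 100 = 11.4%


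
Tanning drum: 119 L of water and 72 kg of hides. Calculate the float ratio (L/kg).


Float ratio = water / hide weight
Ratio = 119 / 72 = 1.7


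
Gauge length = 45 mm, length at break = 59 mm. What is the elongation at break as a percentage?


31.1%

Extension = 59 - 45 = 14 mm
Elongation = 14 / 45 x 100 = 31.1%


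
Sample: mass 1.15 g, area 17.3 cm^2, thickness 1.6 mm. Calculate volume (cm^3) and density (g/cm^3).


Volume = 2.768 cm^3
Density = 0.415 g/cm^3

Thickness in cm = 1.6 / 10 = 0.16 cm
Volume = 17.3 x 0.16 = 2.768 cm^3
Density = 1.15 / 2.768 = 0.415 g/cm^3


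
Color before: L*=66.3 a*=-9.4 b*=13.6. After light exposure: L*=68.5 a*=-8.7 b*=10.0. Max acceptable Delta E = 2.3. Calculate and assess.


dL = 2.2, da = 0.7, db = -3.6
dE = sqrt((2.2)^2 + (0.7)^2 + (-3.6)^2) = 4.28
Max = 2.3
Passes: No


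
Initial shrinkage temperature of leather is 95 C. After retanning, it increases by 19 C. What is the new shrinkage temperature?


New Ts = 95 + 19 = 114 C


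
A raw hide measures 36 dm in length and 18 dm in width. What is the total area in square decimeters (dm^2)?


648 dm^2


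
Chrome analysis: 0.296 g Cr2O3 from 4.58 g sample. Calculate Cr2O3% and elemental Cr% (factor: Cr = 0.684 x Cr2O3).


Cr2O3% = 0.296 / 4.58 x 100 = 6.46%
Cr% = 6.46 x 0.684 = 4.42%


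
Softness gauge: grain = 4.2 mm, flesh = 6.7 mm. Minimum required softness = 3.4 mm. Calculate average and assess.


Average = (4.2 + 6.7) / 2 = 5.45 mm
Minimum = 3.4 mm
Meets requirement: Yes


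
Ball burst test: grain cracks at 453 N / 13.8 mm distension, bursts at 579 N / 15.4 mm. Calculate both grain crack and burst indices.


Crack index = 32.8 N/mm
Burst index = 37.6 N/mm


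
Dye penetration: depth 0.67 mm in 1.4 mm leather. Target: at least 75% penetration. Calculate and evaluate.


Penetration = 0.67 / 1.4 x 100 = 47.9%
Target: 75%
Meets target: No


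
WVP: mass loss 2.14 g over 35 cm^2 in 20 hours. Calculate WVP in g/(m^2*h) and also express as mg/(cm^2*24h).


WVP = 2.14 / (35 x 20) x 10000 = 30.57 g/(m^2*h)
Mass loss in mg = 2.14 x 1000 = 2140 mg
Per cm^2 per 24h in mg: 2140 x 24 / (35 x 20) = 51360 / 700 = 73.37 mg/(cm^2*24h)


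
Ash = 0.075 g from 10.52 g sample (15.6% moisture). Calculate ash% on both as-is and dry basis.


As-is ash% = 0.075 / 10.52 x 100 = 0.71%
Dry mass = 10.52 x (100 - 15.6) / 100 = 8.87888 g
Dry-basis ash% = 0.075 / 8.87888 x 100 = 0.84%


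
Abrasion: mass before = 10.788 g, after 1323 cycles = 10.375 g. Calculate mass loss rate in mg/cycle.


0.312 mg/cycle

Mass loss = 10.788 - 10.375 = 0.413 g
Rate = 0.413 / 1323 x 1000 = 0.312 mg/cycle


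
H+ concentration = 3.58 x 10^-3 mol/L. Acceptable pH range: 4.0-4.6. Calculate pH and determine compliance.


pH = -log10(3.58 x 10^-3) = 2.45
Range: 4.0 to 4.6
Compliant: No


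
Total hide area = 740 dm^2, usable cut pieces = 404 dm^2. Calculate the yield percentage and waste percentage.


Yield = 404 / 740 x 100 = 54.6%
Waste = 740 - 404 = 336 dm^2
Waste% = 100 - 54.6 = 45.4%


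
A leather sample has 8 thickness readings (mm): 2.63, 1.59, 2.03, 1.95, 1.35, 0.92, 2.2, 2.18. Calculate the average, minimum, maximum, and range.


Average = 1.86 mm
Min = 0.92 mm
Max = 2.63 mm
Range = 1.71 mm


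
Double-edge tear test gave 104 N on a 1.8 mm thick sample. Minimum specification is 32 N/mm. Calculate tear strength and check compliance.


Tear strength = 57.8 N/mm
Compliant: Yes

Tear strength = 104 / 1.8 = 57.8 N/mm
Required minimum = 32 N/mm
Compliant: Yes


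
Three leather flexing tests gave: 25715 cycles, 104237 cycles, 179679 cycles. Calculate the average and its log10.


Average = (25715 + 104237 + 179679) / 3 = 103210 cycles
log10(103210) = 5.01


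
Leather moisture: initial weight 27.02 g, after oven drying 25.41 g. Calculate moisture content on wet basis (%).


6.0%


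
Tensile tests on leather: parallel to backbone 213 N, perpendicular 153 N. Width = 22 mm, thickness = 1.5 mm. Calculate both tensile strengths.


Parallel = 6.45 N/mm^2
Perpendicular = 4.64 N/mm^2

Area = 22 x 1.5 = 33.0 mm^2
TS (parallel) = 213 / 33.0 = 6.45 N/mm^2
TS (perpendicular) = 153 / 33.0 = 4.64 N/mm^2


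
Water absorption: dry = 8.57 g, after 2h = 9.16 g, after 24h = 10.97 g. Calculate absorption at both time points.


2h absorption = 6.9%
24h absorption = 28.0%


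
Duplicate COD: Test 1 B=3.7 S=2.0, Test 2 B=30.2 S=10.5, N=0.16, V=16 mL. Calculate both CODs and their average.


COD1 = (3.7 - 2.0) x 0.16 x 8000 / 16 = 136.0 mg/L
COD2 = (30.2 - 10.5) x 0.16 x 8000 / 16 = 1576.0 mg/L
Average = (136.0 + 1576.0) / 2 = 856.0 mg/L


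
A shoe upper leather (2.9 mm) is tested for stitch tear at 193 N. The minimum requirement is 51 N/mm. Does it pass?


STS = 66.6 N/mm
Passes: Yes

STS = 193 / 2.9 = 66.6 N/mm
Minimum required: 51 N/mm
Passes: Yes


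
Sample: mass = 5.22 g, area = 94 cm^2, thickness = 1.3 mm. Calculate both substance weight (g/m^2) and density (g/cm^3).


SW = 5.22 / 94 x 10000 = 555.3 g/m^2
Volume = 94 x 1.3 / 10 = 12.22 cm^3
Density = 5.22 / 12.22 = 0.427 g/cm^3


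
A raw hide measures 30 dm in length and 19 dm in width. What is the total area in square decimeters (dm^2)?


570 dm^2

Area = length x width
Area = 30 x 19 = 570 dm^2


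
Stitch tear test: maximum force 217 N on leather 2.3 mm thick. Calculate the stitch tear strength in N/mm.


Stitch tear strength = force / thickness
STS = 217 / 2.3 = 94.3 N/mm


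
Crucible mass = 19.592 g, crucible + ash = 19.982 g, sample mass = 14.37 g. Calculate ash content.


Ash mass = 19.982 - 19.592 = 0.390 g
Ash% = 0.390 / 14.37 x 100 = 2.71%


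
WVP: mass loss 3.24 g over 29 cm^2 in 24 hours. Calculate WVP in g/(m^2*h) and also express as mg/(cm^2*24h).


WVP = 46.55 g/(m^2*h)
Daily rate = 111.72 mg/(cm^2*24h)


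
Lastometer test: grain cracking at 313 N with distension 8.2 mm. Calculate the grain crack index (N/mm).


38.2 N/mm

Grain crack index = force / distension
Index = 313 / 8.2 = 38.2 N/mm


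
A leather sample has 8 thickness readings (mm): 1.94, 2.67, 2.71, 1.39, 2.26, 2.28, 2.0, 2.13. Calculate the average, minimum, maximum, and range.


Average = 2.17 mm
Min = 1.39 mm
Max = 2.71 mm
Range = 1.32 mm

Sum = 17.38
Average = 17.38 / 8 = 2.17 mm
Minimum = 1.39 mm
Maximum = 2.71 mm
Range = 2.71 - 1.39 = 1.32 mm


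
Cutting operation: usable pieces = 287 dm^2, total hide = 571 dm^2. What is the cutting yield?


Yield = usable / total x 100
Yield = 287 / 571 x 100 = 50.3%


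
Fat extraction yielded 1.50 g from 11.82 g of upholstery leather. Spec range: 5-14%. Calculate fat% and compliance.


Fat content = 12.7%
Compliant: Yes


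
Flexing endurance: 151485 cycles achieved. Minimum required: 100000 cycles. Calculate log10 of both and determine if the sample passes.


Achieved: log10 = 5.18
Required: log10 = 5.00
Passes: Yes


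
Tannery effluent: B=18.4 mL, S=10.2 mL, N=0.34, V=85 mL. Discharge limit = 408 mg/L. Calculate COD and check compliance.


COD = (18.4 - 10.2) x 0.34 x 8000 / 85 = 262.4 mg/L
Limit: 408 mg/L
Compliant: Yes


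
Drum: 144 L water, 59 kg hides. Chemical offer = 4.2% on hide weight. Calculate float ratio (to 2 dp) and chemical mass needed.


Float ratio = 144 / 59 = 2.44
Chemical = 59 x 4.2 / 100 = 2.478 kg


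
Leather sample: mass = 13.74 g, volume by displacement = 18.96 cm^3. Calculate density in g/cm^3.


0.725 g/cm^3


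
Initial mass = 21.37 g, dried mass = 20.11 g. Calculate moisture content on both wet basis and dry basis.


Wet basis = 5.9%
Dry basis = 6.3%

Moisture lost = 21.37 - 20.11 = 1.26 g
Wet basis MC = 1.26 / 21.37 x 100 = 5.9%
Dry basis MC = 1.26 / 20.11 x 100 = 6.3%


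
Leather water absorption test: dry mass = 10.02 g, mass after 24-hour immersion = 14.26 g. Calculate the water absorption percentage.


Water absorbed = 14.26 - 10.02 = 4.24 g
WA% = 4.24 / 10.02 x 100 = 42.3%


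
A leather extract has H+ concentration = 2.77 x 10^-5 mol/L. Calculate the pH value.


pH = -log10[H+]
pH = -log10(2.77 x 10^-5) = 4.56


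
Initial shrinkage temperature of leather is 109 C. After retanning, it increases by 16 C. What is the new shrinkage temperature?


125 C

New Ts = 109 + 16 = 125 C


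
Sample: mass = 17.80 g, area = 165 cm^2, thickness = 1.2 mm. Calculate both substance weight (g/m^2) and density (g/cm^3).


SW = 17.80 / 165 x 10000 = 1078.8 g/m^2
Volume = 165 x 1.2 / 10 = 19.80 cm^3
Density = 17.80 / 19.80 = 0.899 g/cm^3


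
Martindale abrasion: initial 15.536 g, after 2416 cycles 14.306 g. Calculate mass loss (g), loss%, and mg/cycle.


Mass loss = 1.230 g
Loss = 7.92%
Rate = 0.509 mg/cycle


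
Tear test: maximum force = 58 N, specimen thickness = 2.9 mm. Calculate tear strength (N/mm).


20.0 N/mm

Tear strength = force / thickness
Tear = 58 / 2.9 = 20.0 N/mm


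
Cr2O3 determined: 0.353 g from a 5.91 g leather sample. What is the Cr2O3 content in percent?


Cr2O3% = 0.353 / 5.91 x 100
Cr2O3% = 5.97%


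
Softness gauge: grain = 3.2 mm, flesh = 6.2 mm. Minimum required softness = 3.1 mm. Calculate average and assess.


Average = (3.2 + 6.2) / 2 = 4.70 mm
Minimum = 3.1 mm
Meets requirement: Yes


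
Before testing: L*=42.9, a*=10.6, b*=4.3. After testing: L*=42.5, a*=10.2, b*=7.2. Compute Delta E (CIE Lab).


dL = 42.5 - 42.9 = -0.4
da = 10.2 - 10.6 = -0.4
db = 7.2 - 4.3 = 2.9
dE = sqrt((-0.4)^2 + (-0.4)^2 + (2.9)^2) = 2.95


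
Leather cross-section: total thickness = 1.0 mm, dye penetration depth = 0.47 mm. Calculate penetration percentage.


Penetration% = 0.47 / 1.0 x 100
Penetration = 47.0%


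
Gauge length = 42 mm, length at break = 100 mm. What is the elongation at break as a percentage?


Extension = 100 - 42 = 58 mm
Elongation = 58 / 42 x 100 = 138.1%


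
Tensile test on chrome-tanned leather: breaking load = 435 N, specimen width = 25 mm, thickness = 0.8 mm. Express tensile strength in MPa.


21.75 MPa

Cross-section = 25 x 0.8 = 20.0 mm^2
TS = 435 / 20.0 = 21.75 MPa
(1 N/mm^2 = 1 MPa)


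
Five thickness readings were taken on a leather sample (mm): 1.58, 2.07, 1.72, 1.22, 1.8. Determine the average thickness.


Sum = 1.58 + 2.07 + 1.72 + 1.22 + 1.8 = 8.39
Average = 8.39 / 5 = 1.68 mm


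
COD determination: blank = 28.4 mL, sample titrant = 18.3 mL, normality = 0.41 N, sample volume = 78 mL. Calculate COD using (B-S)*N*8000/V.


COD = (28.4 - 18.3) x 0.41 x 8000 / 78
COD = 10.1 x 0.41 x 8000 / 78
COD = 424.7 mg/L


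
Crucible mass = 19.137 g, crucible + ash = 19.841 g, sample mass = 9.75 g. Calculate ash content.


Ash mass = 19.841 - 19.137 = 0.704 g
Ash% = 0.704 / 9.75 x 100 = 7.22%


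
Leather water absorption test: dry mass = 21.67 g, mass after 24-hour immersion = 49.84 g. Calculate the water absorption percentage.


Water absorbed = 49.84 - 21.67 = 28.17 g
WA% = 28.17 / 21.67 x 100 = 130.0%


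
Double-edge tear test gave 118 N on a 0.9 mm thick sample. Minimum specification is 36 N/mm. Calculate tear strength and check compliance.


Tear strength = 118 / 0.9 = 131.1 N/mm
Required minimum = 36 N/mm
Compliant: Yes


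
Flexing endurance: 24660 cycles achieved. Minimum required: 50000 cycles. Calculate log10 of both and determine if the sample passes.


Achieved: log10 = 4.39
Required: log10 = 4.70
Passes: No

log10(24660) = 4.39
log10(50000) = 4.70
Passes: No


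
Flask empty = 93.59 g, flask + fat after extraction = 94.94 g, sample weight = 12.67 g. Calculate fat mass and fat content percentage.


Fat mass = 1.35 g
Fat content = 10.7%


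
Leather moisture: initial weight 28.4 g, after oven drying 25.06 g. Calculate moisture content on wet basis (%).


Moisture = 28.4 - 25.06 = 3.34 g
MC = 3.34 / 28.4 x 100 = 11.8%


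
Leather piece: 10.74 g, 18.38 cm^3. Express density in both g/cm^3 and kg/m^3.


Density = 10.74 / 18.38 = 0.584 g/cm^3
Convert: 0.584 x 1000 = 584 kg/m^3


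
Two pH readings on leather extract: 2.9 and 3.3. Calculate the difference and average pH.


Difference = |2.9 - 3.3| = 0.4
Average = (2.9 + 3.3) / 2 = 3.10


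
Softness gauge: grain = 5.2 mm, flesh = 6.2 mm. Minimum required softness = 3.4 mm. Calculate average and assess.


Average softness = 5.70 mm
Meets requirement: Yes


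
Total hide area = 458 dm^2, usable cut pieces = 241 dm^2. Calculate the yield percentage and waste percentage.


Yield = 52.6%
Waste = 47.4%

Yield = 241 / 458 x 100 = 52.6%
Waste = 458 - 241 = 217 dm^2
Waste% = 100 - 52.6 = 47.4%


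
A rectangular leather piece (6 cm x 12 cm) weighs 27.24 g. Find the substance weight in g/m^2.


3783.3 g/m^2


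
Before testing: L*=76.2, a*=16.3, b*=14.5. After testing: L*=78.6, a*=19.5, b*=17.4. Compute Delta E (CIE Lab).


Delta E = 4.94

dL = 78.6 - 76.2 = 2.4
da = 19.5 - 16.3 = 3.2
db = 17.4 - 14.5 = 2.9
dE = sqrt((2.4)^2 + (3.2)^2 + (2.9)^2) = 4.94


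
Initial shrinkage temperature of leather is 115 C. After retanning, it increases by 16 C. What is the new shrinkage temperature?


New Ts = 115 + 16 = 131 C


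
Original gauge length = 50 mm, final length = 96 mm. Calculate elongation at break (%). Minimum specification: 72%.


Elongation = 92.0%
Meets spec: Yes


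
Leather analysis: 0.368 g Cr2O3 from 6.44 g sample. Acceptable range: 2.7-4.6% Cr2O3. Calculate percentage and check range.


Cr2O3% = 0.368 / 6.44 x 100 = 5.71%
Acceptable range: 2.7 to 4.6%
Within range: No


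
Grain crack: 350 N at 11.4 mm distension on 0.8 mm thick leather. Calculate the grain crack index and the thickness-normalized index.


Crack index = 350 / 11.4 = 30.7 N/mm
Normalized = 30.7 / 0.8 = 38.4 N/mm per mm


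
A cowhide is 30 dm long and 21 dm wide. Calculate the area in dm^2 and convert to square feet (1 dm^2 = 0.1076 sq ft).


630 dm^2
67.79 sq ft


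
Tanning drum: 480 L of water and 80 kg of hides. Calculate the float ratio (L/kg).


6.0


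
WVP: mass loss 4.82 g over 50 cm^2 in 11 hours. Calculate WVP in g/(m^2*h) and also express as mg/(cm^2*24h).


WVP = 87.64 g/(m^2*h)
Daily rate = 210.33 mg/(cm^2*24h)


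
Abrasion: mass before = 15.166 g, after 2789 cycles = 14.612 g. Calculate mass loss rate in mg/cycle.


Mass loss = 15.166 - 14.612 = 0.554 g
Rate = 0.554 / 2789 x 1000 = 0.199 mg/cycle


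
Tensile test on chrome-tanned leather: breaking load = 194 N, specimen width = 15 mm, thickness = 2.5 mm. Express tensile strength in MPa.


Cross-section = 15 x 2.5 = 37.5 mm^2
TS = 194 / 37.5 = 5.17 MPa
(1 N/mm^2 = 1 MPa)


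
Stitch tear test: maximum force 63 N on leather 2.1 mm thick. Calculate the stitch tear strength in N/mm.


Stitch tear strength = force / thickness
STS = 63 / 2.1 = 30.0 N/mm


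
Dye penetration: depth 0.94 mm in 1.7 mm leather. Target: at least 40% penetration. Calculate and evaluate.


Penetration = 0.94 / 1.7 x 100 = 55.3%
Target: 40%
Meets target: Yes


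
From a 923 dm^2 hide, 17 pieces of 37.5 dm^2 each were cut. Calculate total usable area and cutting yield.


Total usable = 17 x 37.5 = 637.5 dm^2
Yield = 637.5 / 923 x 100 = 69.1%


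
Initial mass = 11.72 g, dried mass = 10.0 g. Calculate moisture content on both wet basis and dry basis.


Moisture lost = 11.72 - 10.0 = 1.72 g
Wet basis MC = 1.72 / 11.72 x 100 = 14.7%
Dry basis MC = 1.72 / 10.0 x 100 = 17.2%


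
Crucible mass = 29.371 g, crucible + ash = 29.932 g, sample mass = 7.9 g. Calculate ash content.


Ash mass = 0.561 g
Ash content = 7.10%

Ash mass = 29.932 - 29.371 = 0.561 g
Ash% = 0.561 / 7.9 x 100 = 7.10%


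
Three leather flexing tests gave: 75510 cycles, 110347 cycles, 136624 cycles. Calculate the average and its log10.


Average = (75510 + 110347 + 136624) / 3 = 107494 cycles
log10(107494) = 5.03


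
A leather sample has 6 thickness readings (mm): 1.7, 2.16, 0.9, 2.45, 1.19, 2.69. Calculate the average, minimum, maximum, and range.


Sum = 11.09
Average = 11.09 / 6 = 1.85 mm
Minimum = 0.9 mm
Maximum = 2.69 mm
Range = 2.69 - 0.9 = 1.79 mm


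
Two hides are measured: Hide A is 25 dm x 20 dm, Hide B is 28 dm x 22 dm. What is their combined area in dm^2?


Hide A area = 25 x 20 = 500 dm^2
Hide B area = 28 x 22 = 616 dm^2
Total = 500 + 616 = 1116 dm^2


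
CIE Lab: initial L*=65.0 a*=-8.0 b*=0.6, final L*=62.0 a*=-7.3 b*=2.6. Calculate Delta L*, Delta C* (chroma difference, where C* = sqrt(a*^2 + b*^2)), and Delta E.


Delta L* = 62.0 - 65.0 = -3.0
C1* = sqrt((-8.0)^2 + (0.6)^2) = 8.022
C2* = sqrt((-7.3)^2 + (2.6)^2) = 7.749
Delta C* = 7.749 - 8.022 = -0.27
Delta E = sqrt((-3.0)^2 + (0.7)^2 + (2.0)^2) = 3.67


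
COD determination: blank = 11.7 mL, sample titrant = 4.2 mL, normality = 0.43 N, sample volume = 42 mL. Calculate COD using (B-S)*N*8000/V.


COD = (11.7 - 4.2) x 0.43 x 8000 / 42
COD = 7.5 x 0.43 x 8000 / 42
COD = 614.3 mg/L


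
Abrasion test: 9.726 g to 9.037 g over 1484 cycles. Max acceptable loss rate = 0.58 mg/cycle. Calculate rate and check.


Rate = 0.464 mg/cycle
Passes: Yes


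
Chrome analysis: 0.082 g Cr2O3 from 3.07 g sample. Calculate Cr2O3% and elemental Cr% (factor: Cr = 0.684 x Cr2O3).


Cr2O3% = 0.082 / 3.07 x 100 = 2.67%
Cr% = 2.67 x 0.684 = 1.83%


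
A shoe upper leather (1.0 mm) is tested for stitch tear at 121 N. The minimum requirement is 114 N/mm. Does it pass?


STS = 121 / 1.0 = 121.0 N/mm
Minimum required: 114 N/mm
Passes: Yes


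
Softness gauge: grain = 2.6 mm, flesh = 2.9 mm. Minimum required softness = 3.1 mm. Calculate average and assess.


Average softness = 2.75 mm
Meets requirement: No


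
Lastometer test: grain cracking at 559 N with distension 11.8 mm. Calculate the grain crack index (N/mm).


Grain crack index = force / distension
Index = 559 / 11.8 = 47.4 N/mm


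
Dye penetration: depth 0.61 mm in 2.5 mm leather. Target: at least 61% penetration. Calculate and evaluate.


Penetration = 24.4%
Meets target: No


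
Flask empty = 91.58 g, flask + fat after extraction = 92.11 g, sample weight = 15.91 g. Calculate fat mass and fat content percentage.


Fat mass = 92.11 - 91.58 = 0.53 g
Fat% = 0.53 / 15.91 x 100 = 3.3%


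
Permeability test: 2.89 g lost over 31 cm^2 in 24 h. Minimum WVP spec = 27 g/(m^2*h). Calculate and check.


WVP = 2.89 / (31 x 24) x 10000 = 38.84 g/(m^2*h)
Minimum: 27 g/(m^2*h)
Meets spec: Yes


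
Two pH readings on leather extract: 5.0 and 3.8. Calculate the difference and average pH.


Difference = 1.2
Average pH = 4.40


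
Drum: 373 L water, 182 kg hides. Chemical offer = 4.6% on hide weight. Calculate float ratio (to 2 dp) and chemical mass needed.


Float ratio = 373 / 182 = 2.05
Chemical = 182 x 4.6 / 100 = 8.372 kg


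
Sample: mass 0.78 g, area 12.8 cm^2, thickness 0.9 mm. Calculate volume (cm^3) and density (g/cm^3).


Volume = 1.152 cm^3
Density = 0.677 g/cm^3

Thickness in cm = 0.9 / 10 = 0.09 cm
Volume = 12.8 x 0.09 = 1.152 cm^3
Density = 0.78 / 1.152 = 0.677 g/cm^3


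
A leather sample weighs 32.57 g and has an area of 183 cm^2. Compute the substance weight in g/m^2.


1779.8 g/m^2


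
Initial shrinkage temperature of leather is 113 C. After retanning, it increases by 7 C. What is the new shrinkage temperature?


New Ts = 113 + 7 = 120 C


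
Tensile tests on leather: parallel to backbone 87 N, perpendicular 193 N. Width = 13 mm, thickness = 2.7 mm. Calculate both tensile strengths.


Area = 13 x 2.7 = 35.1 mm^2
TS (parallel) = 87 / 35.1 = 2.48 N/mm^2
TS (perpendicular) = 193 / 35.1 = 5.50 N/mm^2


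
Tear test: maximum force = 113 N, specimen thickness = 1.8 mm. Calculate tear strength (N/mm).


Tear strength = force / thickness
Tear = 113 / 1.8 = 62.8 N/mm


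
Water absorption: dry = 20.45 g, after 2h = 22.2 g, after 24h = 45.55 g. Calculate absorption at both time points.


WA (2h) = (22.2 - 20.45) / 20.45 x 100 = 8.6%
WA (24h) = (45.55 - 20.45) / 20.45 x 100 = 122.7%


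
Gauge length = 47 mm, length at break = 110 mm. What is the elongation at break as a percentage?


Extension = 110 - 47 = 63 mm
Elongation = 63 / 47 x 100 = 134.0%


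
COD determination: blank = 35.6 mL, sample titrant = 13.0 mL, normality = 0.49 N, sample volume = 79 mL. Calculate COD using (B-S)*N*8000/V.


1121.4 mg/L

COD = (35.6 - 13.0) x 0.49 x 8000 / 79
COD = 22.6 x 0.49 x 8000 / 79
COD = 1121.4 mg/L


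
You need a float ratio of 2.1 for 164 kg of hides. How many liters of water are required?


Water = hide weight x target ratio
Water = 164 x 2.1 = 344.4 L


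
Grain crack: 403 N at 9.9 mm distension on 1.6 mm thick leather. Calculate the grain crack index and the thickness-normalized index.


Crack index = 40.7 N/mm
Normalized index = 25.4 N/mm per mm

Crack index = 403 / 9.9 = 40.7 N/mm
Normalized = 40.7 / 1.6 = 25.4 N/mm per mm


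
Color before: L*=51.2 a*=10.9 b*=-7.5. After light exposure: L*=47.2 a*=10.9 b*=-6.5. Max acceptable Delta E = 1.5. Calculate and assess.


Delta E = 4.12
Passes: No


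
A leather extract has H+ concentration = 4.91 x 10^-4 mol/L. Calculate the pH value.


pH = 3.31


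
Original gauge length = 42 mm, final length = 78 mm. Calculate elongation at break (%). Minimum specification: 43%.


Elongation = 85.7%
Meets spec: Yes


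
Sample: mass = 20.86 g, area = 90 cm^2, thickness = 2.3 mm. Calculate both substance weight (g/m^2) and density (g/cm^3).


SW = 20.86 / 90 x 10000 = 2317.8 g/m^2
Volume = 90 x 2.3 / 10 = 20.70 cm^3
Density = 20.86 / 20.70 = 1.008 g/cm^3


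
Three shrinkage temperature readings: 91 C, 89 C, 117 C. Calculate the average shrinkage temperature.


Average = (91 + 89 + 117) / 3
Average = 297 / 3 = 99.0 C


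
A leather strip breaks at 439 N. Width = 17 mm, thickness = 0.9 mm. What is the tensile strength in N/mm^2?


Cross-sectional area = 17 x 0.9 = 15.3 mm^2
Tensile strength = 439 / 15.3 = 28.69 N/mm^2


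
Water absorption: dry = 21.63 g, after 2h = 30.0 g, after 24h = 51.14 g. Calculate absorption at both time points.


2h absorption = 38.7%
24h absorption = 136.4%

WA (2h) = (30.0 - 21.63) / 21.63 x 100 = 38.7%
WA (24h) = (51.14 - 21.63) / 21.63 x 100 = 136.4%


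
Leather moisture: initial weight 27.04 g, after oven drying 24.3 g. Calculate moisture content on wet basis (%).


Moisture = 27.04 - 24.3 = 2.74 g
MC = 2.74 / 27.04 x 100 = 10.1%


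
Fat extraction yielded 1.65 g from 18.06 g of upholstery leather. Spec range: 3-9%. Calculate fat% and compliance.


Fat% = 1.65 / 18.06 x 100 = 9.1%
Spec range: 3-9%
Compliant: No


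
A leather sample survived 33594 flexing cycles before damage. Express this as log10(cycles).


4.53

log10(33594) = 4.53


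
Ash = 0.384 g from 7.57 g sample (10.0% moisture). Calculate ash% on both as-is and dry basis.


As-is ash = 5.07%
Dry-basis ash = 5.64%


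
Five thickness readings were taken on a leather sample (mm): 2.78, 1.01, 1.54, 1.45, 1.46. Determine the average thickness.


Sum = 2.78 + 1.01 + 1.54 + 1.45 + 1.46 = 8.24
Average = 8.24 / 5 = 1.65 mm


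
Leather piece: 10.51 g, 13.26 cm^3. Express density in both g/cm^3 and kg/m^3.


Density = 10.51 / 13.26 = 0.793 g/cm^3
Convert: 0.793 x 1000 = 793 kg/m^3


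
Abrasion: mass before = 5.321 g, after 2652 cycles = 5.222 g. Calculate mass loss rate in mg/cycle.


Mass loss = 5.321 - 5.222 = 0.099 g
Rate = 0.099 / 2652 x 1000 = 0.037 mg/cycle


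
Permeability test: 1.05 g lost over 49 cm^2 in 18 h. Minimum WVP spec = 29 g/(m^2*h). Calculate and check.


WVP = 1.05 / (49 x 18) x 10000 = 11.90 g/(m^2*h)
Minimum: 29 g/(m^2*h)
Meets spec: No


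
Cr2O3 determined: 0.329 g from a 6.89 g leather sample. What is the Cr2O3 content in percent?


4.78%

Cr2O3% = 0.329 / 6.89 x 100
Cr2O3% = 4.78%


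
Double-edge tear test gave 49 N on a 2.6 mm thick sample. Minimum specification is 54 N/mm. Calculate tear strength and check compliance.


Tear strength = 18.8 N/mm
Compliant: No


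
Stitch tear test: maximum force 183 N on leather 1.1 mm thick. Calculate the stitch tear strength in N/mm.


166.4 N/mm

Stitch tear strength = force / thickness
STS = 183 / 1.1 = 166.4 N/mm


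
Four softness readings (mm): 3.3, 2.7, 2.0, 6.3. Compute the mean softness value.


3.58 mm

Sum = 3.3 + 2.7 + 2.0 + 6.3
Mean = 14.3 / 4 = 3.58 mm


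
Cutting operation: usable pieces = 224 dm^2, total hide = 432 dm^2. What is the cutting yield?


Yield = usable / total x 100
Yield = 224 / 432 x 100 = 51.9%


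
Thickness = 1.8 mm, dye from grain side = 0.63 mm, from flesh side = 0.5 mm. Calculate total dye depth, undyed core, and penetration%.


Total dyed = 1.13 mm
Undyed core = 0.67 mm
Penetration = 62.8%

Total dyed = 0.63 + 0.5 = 1.13 mm
Undyed core = 1.8 - 1.13 = 0.67 mm
Penetration = 1.13 / 1.8 x 100 = 62.8%


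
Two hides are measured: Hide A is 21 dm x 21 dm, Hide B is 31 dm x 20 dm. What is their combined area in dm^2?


1061 dm^2

Hide A area = 21 x 21 = 441 dm^2
Hide B area = 31 x 20 = 620 dm^2
Total = 441 + 620 = 1061 dm^2


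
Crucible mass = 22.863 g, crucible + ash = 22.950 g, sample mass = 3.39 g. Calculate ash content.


Ash mass = 0.087 g
Ash content = 2.57%


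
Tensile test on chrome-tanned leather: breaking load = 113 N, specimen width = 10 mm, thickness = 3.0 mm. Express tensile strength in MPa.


Cross-section = 10 x 3.0 = 30.0 mm^2
TS = 113 / 30.0 = 3.77 MPa
(1 N/mm^2 = 1 MPa)


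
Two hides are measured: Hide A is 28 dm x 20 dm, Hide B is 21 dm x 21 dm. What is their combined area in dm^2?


1001 dm^2

Hide A area = 28 x 20 = 560 dm^2
Hide B area = 21 x 21 = 441 dm^2
Total = 560 + 441 = 1001 dm^2


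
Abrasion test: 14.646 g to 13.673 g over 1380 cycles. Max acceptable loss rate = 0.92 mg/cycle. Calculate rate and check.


Loss = 14.646 - 13.673 = 0.973 g
Rate = 0.973 g / 1380 cycles x 1000 = 0.705 mg/cycle
Max = 0.92 mg/cycle
Passes: Yes


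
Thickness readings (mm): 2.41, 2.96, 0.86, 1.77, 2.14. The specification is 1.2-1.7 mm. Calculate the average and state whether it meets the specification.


Average = 2.03 mm
Within specification: No


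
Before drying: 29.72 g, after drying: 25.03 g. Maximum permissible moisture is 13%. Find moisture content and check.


Moisture content = 15.8%
Acceptable: No

MC = (29.72 - 25.03) / 29.72 x 100 = 15.8%
Maximum: 13%
Acceptable: No


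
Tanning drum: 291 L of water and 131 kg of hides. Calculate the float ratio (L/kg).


2.2

Float ratio = water / hide weight
Ratio = 291 / 131 = 2.2


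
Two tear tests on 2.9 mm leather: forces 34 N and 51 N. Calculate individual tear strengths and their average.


Tear 1 = 34 / 2.9 = 11.7 N/mm
Tear 2 = 51 / 2.9 = 17.6 N/mm
Average = (11.7 + 17.6) / 2 = 14.7 N/mm


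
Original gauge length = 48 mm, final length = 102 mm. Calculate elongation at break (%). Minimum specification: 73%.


Elongation = 112.5%
Meets spec: Yes

Extension = 102 - 48 = 54 mm
Elongation = 54 / 48 x 100 = 112.5%
Minimum required: 73%
Meets specification: Yes


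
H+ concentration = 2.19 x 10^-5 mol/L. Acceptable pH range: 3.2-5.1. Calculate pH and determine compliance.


pH = 4.66
Compliant: Yes

pH = -log10(2.19 x 10^-5) = 4.66
Range: 3.2 to 5.1
Compliant: Yes


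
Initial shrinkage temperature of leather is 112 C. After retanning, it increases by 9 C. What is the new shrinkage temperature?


New Ts = 112 + 9 = 121 C


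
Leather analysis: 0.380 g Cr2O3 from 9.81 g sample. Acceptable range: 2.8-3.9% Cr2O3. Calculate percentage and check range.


Cr2O3% = 0.380 / 9.81 x 100 = 3.87%
Acceptable range: 2.8 to 3.9%
Within range: Yes


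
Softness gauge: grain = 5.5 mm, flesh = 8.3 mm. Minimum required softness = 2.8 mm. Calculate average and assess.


Average = (5.5 + 8.3) / 2 = 6.90 mm
Minimum = 2.8 mm
Meets requirement: Yes


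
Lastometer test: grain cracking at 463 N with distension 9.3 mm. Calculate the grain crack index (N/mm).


49.8 N/mm


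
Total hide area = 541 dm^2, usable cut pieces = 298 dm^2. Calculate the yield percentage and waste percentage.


Yield = 298 / 541 x 100 = 55.1%
Waste = 541 - 298 = 243 dm^2
Waste% = 100 - 55.1 = 44.9%


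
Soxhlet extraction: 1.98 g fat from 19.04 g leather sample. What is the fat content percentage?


10.4%

Fat content = 1.98 / 19.04 x 100
Fat = 10.4%


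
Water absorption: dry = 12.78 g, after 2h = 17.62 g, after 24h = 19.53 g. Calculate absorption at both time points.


WA (2h) = (17.62 - 12.78) / 12.78 x 100 = 37.9%
WA (24h) = (19.53 - 12.78) / 12.78 x 100 = 52.8%


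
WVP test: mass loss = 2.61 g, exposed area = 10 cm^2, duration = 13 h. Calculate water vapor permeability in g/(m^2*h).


200.77 g/(m^2*h)


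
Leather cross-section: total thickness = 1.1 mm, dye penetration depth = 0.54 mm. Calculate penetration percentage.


Penetration% = 0.54 / 1.1 x 100
Penetration = 49.1%


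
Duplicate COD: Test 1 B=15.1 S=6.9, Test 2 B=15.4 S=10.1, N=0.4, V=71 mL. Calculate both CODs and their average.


COD1 = 369.6 mg/L
COD2 = 238.9 mg/L
Average = 304.3 mg/L

COD1 = (15.1 - 6.9) x 0.4 x 8000 / 71 = 369.6 mg/L
COD2 = (15.4 - 10.1) x 0.4 x 8000 / 71 = 238.9 mg/L
Average = (369.6 + 238.9) / 2 = 304.3 mg/L


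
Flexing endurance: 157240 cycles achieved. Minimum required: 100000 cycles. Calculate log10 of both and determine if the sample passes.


Achieved: log10 = 5.20
Required: log10 = 5.00
Passes: Yes

log10(157240) = 5.20
log10(100000) = 5.00
Passes: Yes


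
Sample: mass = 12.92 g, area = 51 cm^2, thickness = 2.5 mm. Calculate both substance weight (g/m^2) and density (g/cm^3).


SW = 12.92 / 51 x 10000 = 2533.3 g/m^2
Volume = 51 x 2.5 / 10 = 12.75 cm^3
Density = 12.92 / 12.75 = 1.013 g/cm^3


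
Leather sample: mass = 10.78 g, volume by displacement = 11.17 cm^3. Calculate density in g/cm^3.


0.965 g/cm^3


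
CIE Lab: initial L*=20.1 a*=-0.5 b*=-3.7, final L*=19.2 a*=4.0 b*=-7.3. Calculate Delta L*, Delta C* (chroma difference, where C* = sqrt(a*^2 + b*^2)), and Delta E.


Delta L* = 19.2 - 20.1 = -0.9
C1* = sqrt((-0.5)^2 + (-3.7)^2) = 3.734
C2* = sqrt((4.0)^2 + (-7.3)^2) = 8.324
Delta C* = 8.324 - 3.734 = 4.59
Delta E = sqrt((-0.9)^2 + (4.5)^2 + (-3.6)^2) = 5.83


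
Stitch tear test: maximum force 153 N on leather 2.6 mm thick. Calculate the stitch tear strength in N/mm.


Stitch tear strength = force / thickness
STS = 153 / 2.6 = 58.8 N/mm


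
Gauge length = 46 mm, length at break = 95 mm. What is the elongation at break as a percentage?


106.5%

Extension = 95 - 46 = 49 mm
Elongation = 49 / 46 x 100 = 106.5%


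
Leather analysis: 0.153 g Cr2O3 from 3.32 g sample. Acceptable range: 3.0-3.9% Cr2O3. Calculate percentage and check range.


Cr2O3% = 0.153 / 3.32 x 100 = 4.61%
Acceptable range: 3.0 to 3.9%
Within range: No


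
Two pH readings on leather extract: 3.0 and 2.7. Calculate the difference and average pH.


Difference = 0.3
Average pH = 2.85

Difference = |3.0 - 2.7| = 0.3
Average = (3.0 + 2.7) / 2 = 2.85


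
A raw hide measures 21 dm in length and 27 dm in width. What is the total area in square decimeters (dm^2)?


Area = length x width
Area = 21 x 27 = 567 dm^2


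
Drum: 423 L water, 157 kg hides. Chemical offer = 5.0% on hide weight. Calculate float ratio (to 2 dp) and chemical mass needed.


Float ratio = 2.69
Chemical needed = 7.85 kg

Float ratio = 423 / 157 = 2.69
Chemical = 157 x 5.0 / 100 = 7.85 kg


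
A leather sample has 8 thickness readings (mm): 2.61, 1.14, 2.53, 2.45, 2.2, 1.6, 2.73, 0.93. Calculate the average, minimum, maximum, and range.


Average = 2.02 mm
Min = 0.93 mm
Max = 2.73 mm
Range = 1.80 mm


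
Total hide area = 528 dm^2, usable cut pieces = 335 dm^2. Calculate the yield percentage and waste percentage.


Yield = 335 / 528 x 100 = 63.4%
Waste = 528 - 335 = 193 dm^2
Waste% = 100 - 63.4 = 36.6%


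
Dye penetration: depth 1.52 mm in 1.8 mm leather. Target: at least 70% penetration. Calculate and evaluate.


Penetration = 84.4%
Meets target: Yes

Penetration = 1.52 / 1.8 x 100 = 84.4%
Target: 70%
Meets target: Yes


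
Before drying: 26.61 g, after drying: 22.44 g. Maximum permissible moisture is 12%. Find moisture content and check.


Moisture content = 15.7%
Acceptable: No

MC = (26.61 - 22.44) / 26.61 x 100 = 15.7%
Maximum: 12%
Acceptable: No


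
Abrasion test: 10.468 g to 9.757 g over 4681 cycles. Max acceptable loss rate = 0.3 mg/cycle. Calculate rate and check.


Loss = 10.468 - 9.757 = 0.711 g
Rate = 0.711 g / 4681 cycles x 1000 = 0.152 mg/cycle
Max = 0.3 mg/cycle
Passes: Yes


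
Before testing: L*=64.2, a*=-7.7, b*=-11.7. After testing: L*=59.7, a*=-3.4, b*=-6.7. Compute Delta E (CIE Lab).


dL = 59.7 - 64.2 = -4.5
da = -3.4 - (-7.7) = 4.3
db = -6.7 - (-11.7) = 5.0
dE = sqrt((-4.5)^2 + (4.3)^2 + (5.0)^2) = 7.98


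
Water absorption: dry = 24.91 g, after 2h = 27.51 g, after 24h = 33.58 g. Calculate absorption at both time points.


2h absorption = 10.4%
24h absorption = 34.8%

WA (2h) = (27.51 - 24.91) / 24.91 x 100 = 10.4%
WA (24h) = (33.58 - 24.91) / 24.91 x 100 = 34.8%


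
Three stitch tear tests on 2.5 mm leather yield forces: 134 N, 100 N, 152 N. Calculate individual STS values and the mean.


STS1 = 134 / 2.5 = 53.6 N/mm
STS2 = 100 / 2.5 = 40.0 N/mm
STS3 = 152 / 2.5 = 60.8 N/mm
Mean = (53.6 + 40.0 + 60.8) / 3 = 51.5 N/mm


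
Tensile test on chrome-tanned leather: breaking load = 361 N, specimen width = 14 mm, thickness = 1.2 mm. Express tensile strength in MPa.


21.49 MPa

Cross-section = 14 x 1.2 = 16.8 mm^2
TS = 361 / 16.8 = 21.49 MPa
(1 N/mm^2 = 1 MPa)


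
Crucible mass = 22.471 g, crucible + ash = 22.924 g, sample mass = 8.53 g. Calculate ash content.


Ash mass = 22.924 - 22.471 = 0.453 g
Ash% = 0.453 / 8.53 x 100 = 5.31%


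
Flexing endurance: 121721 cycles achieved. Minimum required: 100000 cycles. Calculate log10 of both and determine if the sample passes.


log10(121721) = 5.09
log10(100000) = 5.00
Passes: Yes


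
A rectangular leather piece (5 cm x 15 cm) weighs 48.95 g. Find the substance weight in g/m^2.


6526.7 g/m^2

Area = 5 x 15 = 75 cm^2
SW = 48.95 / 75 x 10000 = 6526.7 g/m^2


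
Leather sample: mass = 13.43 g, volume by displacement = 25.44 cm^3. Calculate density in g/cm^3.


Density = mass / volume
Density = 13.43 / 25.44 = 0.528 g/cm^3


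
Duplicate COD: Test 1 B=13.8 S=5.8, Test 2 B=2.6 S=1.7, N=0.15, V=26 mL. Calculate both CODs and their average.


COD1 = 369.2 mg/L
COD2 = 41.5 mg/L
Average = 205.4 mg/L

COD1 = (13.8 - 5.8) x 0.15 x 8000 / 26 = 369.2 mg/L
COD2 = (2.6 - 1.7) x 0.15 x 8000 / 26 = 41.5 mg/L
Average = (369.2 + 41.5) / 2 = 205.4 mg/L


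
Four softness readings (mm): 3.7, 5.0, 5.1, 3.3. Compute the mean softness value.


Sum = 3.7 + 5.0 + 5.1 + 3.3
Mean = 17.1 / 4 = 4.28 mm


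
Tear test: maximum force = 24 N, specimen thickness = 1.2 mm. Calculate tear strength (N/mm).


Tear strength = force / thickness
Tear = 24 / 1.2 = 20.0 N/mm


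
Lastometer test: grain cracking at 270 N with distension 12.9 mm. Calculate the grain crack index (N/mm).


20.9 N/mm


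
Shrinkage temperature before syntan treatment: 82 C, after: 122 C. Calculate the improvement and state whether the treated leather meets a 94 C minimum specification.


Improvement = 122 - 82 = 40 C
Spec check: 122 C >= 94 C? Yes


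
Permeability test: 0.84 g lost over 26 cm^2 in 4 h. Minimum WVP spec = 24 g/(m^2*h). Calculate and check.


WVP = 0.84 / (26 x 4) x 10000 = 80.77 g/(m^2*h)
Minimum: 24 g/(m^2*h)
Meets spec: Yes


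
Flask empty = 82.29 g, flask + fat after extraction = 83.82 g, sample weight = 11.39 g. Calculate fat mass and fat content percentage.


Fat mass = 83.82 - 82.29 = 1.53 g
Fat% = 1.53 / 11.39 x 100 = 13.4%


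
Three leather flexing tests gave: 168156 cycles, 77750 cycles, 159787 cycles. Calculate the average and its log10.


Average = 135231 cycles
log10 = 5.13


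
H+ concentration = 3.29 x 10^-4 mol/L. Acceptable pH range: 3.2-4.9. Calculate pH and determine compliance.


pH = 3.48
Compliant: Yes

pH = -log10(3.29 x 10^-4) = 3.48
Range: 3.2 to 4.9
Compliant: Yes


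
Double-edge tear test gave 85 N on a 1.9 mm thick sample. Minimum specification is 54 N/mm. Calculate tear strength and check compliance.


Tear strength = 85 / 1.9 = 44.7 N/mm
Required minimum = 54 N/mm
Compliant: No


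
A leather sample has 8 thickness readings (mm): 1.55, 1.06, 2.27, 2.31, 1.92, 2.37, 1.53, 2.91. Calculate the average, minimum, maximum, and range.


Average = 1.99 mm
Min = 1.06 mm
Max = 2.91 mm
Range = 1.85 mm

Sum = 15.92
Average = 15.92 / 8 = 1.99 mm
Minimum = 1.06 mm
Maximum = 2.91 mm
Range = 2.91 - 1.06 = 1.85 mm


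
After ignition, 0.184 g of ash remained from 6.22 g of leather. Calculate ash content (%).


Ash% = 0.184 / 6.22 x 100
Ash% = 2.96%


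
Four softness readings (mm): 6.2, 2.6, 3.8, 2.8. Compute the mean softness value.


3.85 mm


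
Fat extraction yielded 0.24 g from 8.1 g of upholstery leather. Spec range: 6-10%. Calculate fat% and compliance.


Fat content = 3.0%
Compliant: No


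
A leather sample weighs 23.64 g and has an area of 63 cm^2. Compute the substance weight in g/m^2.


3752.4 g/m^2


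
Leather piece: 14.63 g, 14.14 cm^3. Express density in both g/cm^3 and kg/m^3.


Density = 14.63 / 14.14 = 1.035 g/cm^3
Convert: 1.035 x 1000 = 1035 kg/m^3


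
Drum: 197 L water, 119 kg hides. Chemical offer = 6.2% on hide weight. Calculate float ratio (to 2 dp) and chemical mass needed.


Float ratio = 1.66
Chemical needed = 7.378 kg

Float ratio = 197 / 119 = 1.66
Chemical = 119 x 6.2 / 100 = 7.378 kg


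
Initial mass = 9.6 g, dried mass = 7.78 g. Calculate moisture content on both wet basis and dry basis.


Wet basis = 19.0%
Dry basis = 23.4%


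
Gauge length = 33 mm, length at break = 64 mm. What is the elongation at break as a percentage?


93.9%

Extension = 64 - 33 = 31 mm
Elongation = 31 / 33 x 100 = 93.9%


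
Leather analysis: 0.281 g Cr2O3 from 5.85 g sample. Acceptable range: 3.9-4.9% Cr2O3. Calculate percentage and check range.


Cr2O3% = 0.281 / 5.85 x 100 = 4.80%
Acceptable range: 3.9 to 4.9%
Within range: Yes


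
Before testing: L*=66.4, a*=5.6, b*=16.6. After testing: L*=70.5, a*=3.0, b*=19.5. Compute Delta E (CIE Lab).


Delta E = 5.66

dL = 70.5 - 66.4 = 4.1
da = 3.0 - 5.6 = -2.6
db = 19.5 - 16.6 = 2.9
dE = sqrt((4.1)^2 + (-2.6)^2 + (2.9)^2) = 5.66


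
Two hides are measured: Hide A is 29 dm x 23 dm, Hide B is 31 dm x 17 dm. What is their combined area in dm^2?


Hide A area = 29 x 23 = 667 dm^2
Hide B area = 31 x 17 = 527 dm^2
Total = 667 + 527 = 1194 dm^2


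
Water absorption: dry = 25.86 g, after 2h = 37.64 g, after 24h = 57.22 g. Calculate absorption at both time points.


2h absorption = 45.6%
24h absorption = 121.3%

WA (2h) = (37.64 - 25.86) / 25.86 x 100 = 45.6%
WA (24h) = (57.22 - 25.86) / 25.86 x 100 = 121.3%


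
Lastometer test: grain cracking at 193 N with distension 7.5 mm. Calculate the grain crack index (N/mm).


25.7 N/mm

Grain crack index = force / distension
Index = 193 / 7.5 = 25.7 N/mm
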